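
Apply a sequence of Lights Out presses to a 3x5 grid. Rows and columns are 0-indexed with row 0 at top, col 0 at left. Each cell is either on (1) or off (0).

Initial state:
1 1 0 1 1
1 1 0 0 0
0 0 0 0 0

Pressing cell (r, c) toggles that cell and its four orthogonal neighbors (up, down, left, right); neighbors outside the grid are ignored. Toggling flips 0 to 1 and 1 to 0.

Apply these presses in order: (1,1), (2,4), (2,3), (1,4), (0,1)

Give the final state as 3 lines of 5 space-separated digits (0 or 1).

After press 1 at (1,1):
1 0 0 1 1
0 0 1 0 0
0 1 0 0 0

After press 2 at (2,4):
1 0 0 1 1
0 0 1 0 1
0 1 0 1 1

After press 3 at (2,3):
1 0 0 1 1
0 0 1 1 1
0 1 1 0 0

After press 4 at (1,4):
1 0 0 1 0
0 0 1 0 0
0 1 1 0 1

After press 5 at (0,1):
0 1 1 1 0
0 1 1 0 0
0 1 1 0 1

Answer: 0 1 1 1 0
0 1 1 0 0
0 1 1 0 1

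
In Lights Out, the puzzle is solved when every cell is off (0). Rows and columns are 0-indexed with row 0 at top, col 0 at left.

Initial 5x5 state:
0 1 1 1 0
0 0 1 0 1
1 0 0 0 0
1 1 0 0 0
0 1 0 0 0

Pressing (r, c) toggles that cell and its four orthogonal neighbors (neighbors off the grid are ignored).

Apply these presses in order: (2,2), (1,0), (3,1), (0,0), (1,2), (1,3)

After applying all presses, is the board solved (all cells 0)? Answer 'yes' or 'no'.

Answer: yes

Derivation:
After press 1 at (2,2):
0 1 1 1 0
0 0 0 0 1
1 1 1 1 0
1 1 1 0 0
0 1 0 0 0

After press 2 at (1,0):
1 1 1 1 0
1 1 0 0 1
0 1 1 1 0
1 1 1 0 0
0 1 0 0 0

After press 3 at (3,1):
1 1 1 1 0
1 1 0 0 1
0 0 1 1 0
0 0 0 0 0
0 0 0 0 0

After press 4 at (0,0):
0 0 1 1 0
0 1 0 0 1
0 0 1 1 0
0 0 0 0 0
0 0 0 0 0

After press 5 at (1,2):
0 0 0 1 0
0 0 1 1 1
0 0 0 1 0
0 0 0 0 0
0 0 0 0 0

After press 6 at (1,3):
0 0 0 0 0
0 0 0 0 0
0 0 0 0 0
0 0 0 0 0
0 0 0 0 0

Lights still on: 0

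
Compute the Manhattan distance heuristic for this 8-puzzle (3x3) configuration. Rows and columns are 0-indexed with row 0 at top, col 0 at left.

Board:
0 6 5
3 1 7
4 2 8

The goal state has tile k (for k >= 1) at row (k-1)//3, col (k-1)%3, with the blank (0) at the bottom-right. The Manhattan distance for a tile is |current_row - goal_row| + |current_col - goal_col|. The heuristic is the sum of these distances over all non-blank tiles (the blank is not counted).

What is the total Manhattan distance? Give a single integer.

Answer: 16

Derivation:
Tile 6: (0,1)->(1,2) = 2
Tile 5: (0,2)->(1,1) = 2
Tile 3: (1,0)->(0,2) = 3
Tile 1: (1,1)->(0,0) = 2
Tile 7: (1,2)->(2,0) = 3
Tile 4: (2,0)->(1,0) = 1
Tile 2: (2,1)->(0,1) = 2
Tile 8: (2,2)->(2,1) = 1
Sum: 2 + 2 + 3 + 2 + 3 + 1 + 2 + 1 = 16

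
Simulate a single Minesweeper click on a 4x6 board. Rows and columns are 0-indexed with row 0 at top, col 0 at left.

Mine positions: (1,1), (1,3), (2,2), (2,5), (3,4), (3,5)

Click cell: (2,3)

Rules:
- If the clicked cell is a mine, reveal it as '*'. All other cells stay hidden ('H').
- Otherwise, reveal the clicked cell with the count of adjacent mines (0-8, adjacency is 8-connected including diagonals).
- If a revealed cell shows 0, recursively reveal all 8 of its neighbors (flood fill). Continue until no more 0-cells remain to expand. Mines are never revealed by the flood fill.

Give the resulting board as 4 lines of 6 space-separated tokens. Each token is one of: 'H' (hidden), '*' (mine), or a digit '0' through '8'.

H H H H H H
H H H H H H
H H H 3 H H
H H H H H H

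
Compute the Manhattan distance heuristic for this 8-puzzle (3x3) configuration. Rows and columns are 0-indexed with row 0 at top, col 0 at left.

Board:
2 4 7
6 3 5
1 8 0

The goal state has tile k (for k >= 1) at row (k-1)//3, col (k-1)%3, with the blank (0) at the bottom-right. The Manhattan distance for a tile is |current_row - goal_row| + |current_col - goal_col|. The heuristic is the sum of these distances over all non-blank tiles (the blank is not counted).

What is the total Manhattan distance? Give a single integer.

Answer: 14

Derivation:
Tile 2: at (0,0), goal (0,1), distance |0-0|+|0-1| = 1
Tile 4: at (0,1), goal (1,0), distance |0-1|+|1-0| = 2
Tile 7: at (0,2), goal (2,0), distance |0-2|+|2-0| = 4
Tile 6: at (1,0), goal (1,2), distance |1-1|+|0-2| = 2
Tile 3: at (1,1), goal (0,2), distance |1-0|+|1-2| = 2
Tile 5: at (1,2), goal (1,1), distance |1-1|+|2-1| = 1
Tile 1: at (2,0), goal (0,0), distance |2-0|+|0-0| = 2
Tile 8: at (2,1), goal (2,1), distance |2-2|+|1-1| = 0
Sum: 1 + 2 + 4 + 2 + 2 + 1 + 2 + 0 = 14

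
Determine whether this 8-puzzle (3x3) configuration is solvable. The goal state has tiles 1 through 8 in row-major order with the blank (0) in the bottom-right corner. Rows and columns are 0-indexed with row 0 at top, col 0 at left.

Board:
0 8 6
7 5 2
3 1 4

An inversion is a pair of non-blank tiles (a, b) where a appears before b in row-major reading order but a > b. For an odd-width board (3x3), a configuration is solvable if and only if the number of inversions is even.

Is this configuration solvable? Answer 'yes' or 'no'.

Answer: no

Derivation:
Inversions (pairs i<j in row-major order where tile[i] > tile[j] > 0): 23
23 is odd, so the puzzle is not solvable.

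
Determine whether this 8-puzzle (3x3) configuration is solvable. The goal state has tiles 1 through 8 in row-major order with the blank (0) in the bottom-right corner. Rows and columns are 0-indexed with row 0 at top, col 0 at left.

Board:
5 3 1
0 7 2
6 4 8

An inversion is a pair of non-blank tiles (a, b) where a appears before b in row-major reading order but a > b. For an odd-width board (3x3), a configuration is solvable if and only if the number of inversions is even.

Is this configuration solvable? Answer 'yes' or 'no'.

Answer: yes

Derivation:
Inversions (pairs i<j in row-major order where tile[i] > tile[j] > 0): 10
10 is even, so the puzzle is solvable.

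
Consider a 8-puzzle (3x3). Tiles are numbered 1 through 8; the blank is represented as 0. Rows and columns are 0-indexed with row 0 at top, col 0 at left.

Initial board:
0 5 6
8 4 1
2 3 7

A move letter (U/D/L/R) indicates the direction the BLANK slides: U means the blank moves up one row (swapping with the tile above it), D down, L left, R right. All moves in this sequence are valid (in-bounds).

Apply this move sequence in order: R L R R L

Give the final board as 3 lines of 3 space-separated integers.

Answer: 5 0 6
8 4 1
2 3 7

Derivation:
After move 1 (R):
5 0 6
8 4 1
2 3 7

After move 2 (L):
0 5 6
8 4 1
2 3 7

After move 3 (R):
5 0 6
8 4 1
2 3 7

After move 4 (R):
5 6 0
8 4 1
2 3 7

After move 5 (L):
5 0 6
8 4 1
2 3 7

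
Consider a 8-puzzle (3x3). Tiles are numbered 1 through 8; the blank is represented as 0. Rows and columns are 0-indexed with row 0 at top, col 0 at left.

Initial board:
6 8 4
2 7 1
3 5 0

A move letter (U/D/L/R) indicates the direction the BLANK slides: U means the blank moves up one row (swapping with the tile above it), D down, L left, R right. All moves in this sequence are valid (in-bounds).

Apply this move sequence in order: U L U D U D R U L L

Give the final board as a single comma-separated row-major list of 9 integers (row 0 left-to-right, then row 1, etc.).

Answer: 0, 6, 8, 2, 7, 4, 3, 5, 1

Derivation:
After move 1 (U):
6 8 4
2 7 0
3 5 1

After move 2 (L):
6 8 4
2 0 7
3 5 1

After move 3 (U):
6 0 4
2 8 7
3 5 1

After move 4 (D):
6 8 4
2 0 7
3 5 1

After move 5 (U):
6 0 4
2 8 7
3 5 1

After move 6 (D):
6 8 4
2 0 7
3 5 1

After move 7 (R):
6 8 4
2 7 0
3 5 1

After move 8 (U):
6 8 0
2 7 4
3 5 1

After move 9 (L):
6 0 8
2 7 4
3 5 1

After move 10 (L):
0 6 8
2 7 4
3 5 1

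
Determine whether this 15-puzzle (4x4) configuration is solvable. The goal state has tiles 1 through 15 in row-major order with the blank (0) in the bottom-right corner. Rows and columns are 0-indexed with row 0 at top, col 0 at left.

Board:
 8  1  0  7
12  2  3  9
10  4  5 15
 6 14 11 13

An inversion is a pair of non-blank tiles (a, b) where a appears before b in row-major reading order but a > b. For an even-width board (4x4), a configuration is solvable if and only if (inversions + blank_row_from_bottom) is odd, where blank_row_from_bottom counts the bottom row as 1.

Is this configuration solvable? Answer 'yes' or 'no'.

Inversions: 32
Blank is in row 0 (0-indexed from top), which is row 4 counting from the bottom (bottom = 1).
32 + 4 = 36, which is even, so the puzzle is not solvable.

Answer: no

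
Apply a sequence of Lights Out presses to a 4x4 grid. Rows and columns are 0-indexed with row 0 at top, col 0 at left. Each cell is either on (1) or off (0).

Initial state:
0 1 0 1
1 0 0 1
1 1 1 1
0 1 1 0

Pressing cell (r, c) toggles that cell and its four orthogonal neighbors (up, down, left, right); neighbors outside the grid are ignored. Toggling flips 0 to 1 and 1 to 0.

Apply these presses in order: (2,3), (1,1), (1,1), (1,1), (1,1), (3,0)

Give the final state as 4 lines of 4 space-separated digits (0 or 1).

After press 1 at (2,3):
0 1 0 1
1 0 0 0
1 1 0 0
0 1 1 1

After press 2 at (1,1):
0 0 0 1
0 1 1 0
1 0 0 0
0 1 1 1

After press 3 at (1,1):
0 1 0 1
1 0 0 0
1 1 0 0
0 1 1 1

After press 4 at (1,1):
0 0 0 1
0 1 1 0
1 0 0 0
0 1 1 1

After press 5 at (1,1):
0 1 0 1
1 0 0 0
1 1 0 0
0 1 1 1

After press 6 at (3,0):
0 1 0 1
1 0 0 0
0 1 0 0
1 0 1 1

Answer: 0 1 0 1
1 0 0 0
0 1 0 0
1 0 1 1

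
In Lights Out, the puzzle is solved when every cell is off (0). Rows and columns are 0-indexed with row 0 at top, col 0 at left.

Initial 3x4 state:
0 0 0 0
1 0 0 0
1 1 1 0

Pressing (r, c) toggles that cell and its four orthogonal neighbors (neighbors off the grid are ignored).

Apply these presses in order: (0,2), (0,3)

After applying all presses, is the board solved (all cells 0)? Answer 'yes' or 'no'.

After press 1 at (0,2):
0 1 1 1
1 0 1 0
1 1 1 0

After press 2 at (0,3):
0 1 0 0
1 0 1 1
1 1 1 0

Lights still on: 7

Answer: no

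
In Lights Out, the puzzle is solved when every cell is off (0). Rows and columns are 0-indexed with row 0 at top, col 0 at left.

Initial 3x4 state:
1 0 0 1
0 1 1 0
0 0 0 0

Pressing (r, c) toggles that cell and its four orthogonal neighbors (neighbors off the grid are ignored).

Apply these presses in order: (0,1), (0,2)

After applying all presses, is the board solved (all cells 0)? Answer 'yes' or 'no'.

After press 1 at (0,1):
0 1 1 1
0 0 1 0
0 0 0 0

After press 2 at (0,2):
0 0 0 0
0 0 0 0
0 0 0 0

Lights still on: 0

Answer: yes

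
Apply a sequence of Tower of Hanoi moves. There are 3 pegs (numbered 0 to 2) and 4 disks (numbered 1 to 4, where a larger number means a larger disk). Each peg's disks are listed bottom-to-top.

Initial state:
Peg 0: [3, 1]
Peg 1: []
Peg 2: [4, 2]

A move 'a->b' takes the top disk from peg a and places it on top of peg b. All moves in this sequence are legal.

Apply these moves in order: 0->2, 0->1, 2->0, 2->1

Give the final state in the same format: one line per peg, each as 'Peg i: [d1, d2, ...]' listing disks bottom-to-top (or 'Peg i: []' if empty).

Answer: Peg 0: [1]
Peg 1: [3, 2]
Peg 2: [4]

Derivation:
After move 1 (0->2):
Peg 0: [3]
Peg 1: []
Peg 2: [4, 2, 1]

After move 2 (0->1):
Peg 0: []
Peg 1: [3]
Peg 2: [4, 2, 1]

After move 3 (2->0):
Peg 0: [1]
Peg 1: [3]
Peg 2: [4, 2]

After move 4 (2->1):
Peg 0: [1]
Peg 1: [3, 2]
Peg 2: [4]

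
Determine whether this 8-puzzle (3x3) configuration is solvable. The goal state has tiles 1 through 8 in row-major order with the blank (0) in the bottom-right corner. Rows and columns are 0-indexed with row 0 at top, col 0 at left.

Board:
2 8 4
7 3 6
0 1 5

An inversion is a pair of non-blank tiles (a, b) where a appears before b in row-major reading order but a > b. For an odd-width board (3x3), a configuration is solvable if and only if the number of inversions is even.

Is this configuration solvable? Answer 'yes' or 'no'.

Answer: yes

Derivation:
Inversions (pairs i<j in row-major order where tile[i] > tile[j] > 0): 16
16 is even, so the puzzle is solvable.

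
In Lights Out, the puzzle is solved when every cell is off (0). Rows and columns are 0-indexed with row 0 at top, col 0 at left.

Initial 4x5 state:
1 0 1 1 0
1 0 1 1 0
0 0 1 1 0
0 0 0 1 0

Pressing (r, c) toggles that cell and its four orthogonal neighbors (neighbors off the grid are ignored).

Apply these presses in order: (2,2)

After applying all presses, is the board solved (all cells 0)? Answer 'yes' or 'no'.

Answer: no

Derivation:
After press 1 at (2,2):
1 0 1 1 0
1 0 0 1 0
0 1 0 0 0
0 0 1 1 0

Lights still on: 8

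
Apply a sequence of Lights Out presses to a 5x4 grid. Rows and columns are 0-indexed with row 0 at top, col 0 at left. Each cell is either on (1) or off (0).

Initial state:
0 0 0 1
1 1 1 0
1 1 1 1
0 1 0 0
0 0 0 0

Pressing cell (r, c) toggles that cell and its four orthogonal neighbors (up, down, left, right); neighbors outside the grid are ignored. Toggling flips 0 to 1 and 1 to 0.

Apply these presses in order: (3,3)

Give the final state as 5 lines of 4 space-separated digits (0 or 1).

Answer: 0 0 0 1
1 1 1 0
1 1 1 0
0 1 1 1
0 0 0 1

Derivation:
After press 1 at (3,3):
0 0 0 1
1 1 1 0
1 1 1 0
0 1 1 1
0 0 0 1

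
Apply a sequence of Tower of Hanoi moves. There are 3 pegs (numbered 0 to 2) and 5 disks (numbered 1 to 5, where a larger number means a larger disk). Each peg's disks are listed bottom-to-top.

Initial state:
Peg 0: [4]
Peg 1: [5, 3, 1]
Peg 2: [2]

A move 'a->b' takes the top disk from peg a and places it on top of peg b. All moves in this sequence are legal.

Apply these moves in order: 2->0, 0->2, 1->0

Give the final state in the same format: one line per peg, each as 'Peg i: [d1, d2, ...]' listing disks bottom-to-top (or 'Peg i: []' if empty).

Answer: Peg 0: [4, 1]
Peg 1: [5, 3]
Peg 2: [2]

Derivation:
After move 1 (2->0):
Peg 0: [4, 2]
Peg 1: [5, 3, 1]
Peg 2: []

After move 2 (0->2):
Peg 0: [4]
Peg 1: [5, 3, 1]
Peg 2: [2]

After move 3 (1->0):
Peg 0: [4, 1]
Peg 1: [5, 3]
Peg 2: [2]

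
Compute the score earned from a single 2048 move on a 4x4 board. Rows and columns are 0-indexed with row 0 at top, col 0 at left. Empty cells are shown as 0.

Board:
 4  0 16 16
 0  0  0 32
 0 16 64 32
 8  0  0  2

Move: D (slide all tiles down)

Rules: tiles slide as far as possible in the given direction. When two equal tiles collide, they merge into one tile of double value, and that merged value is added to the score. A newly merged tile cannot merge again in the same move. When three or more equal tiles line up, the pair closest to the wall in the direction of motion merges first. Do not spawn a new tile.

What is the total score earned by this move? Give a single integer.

Slide down:
col 0: [4, 0, 0, 8] -> [0, 0, 4, 8]  score +0 (running 0)
col 1: [0, 0, 16, 0] -> [0, 0, 0, 16]  score +0 (running 0)
col 2: [16, 0, 64, 0] -> [0, 0, 16, 64]  score +0 (running 0)
col 3: [16, 32, 32, 2] -> [0, 16, 64, 2]  score +64 (running 64)
Board after move:
 0  0  0  0
 0  0  0 16
 4  0 16 64
 8 16 64  2

Answer: 64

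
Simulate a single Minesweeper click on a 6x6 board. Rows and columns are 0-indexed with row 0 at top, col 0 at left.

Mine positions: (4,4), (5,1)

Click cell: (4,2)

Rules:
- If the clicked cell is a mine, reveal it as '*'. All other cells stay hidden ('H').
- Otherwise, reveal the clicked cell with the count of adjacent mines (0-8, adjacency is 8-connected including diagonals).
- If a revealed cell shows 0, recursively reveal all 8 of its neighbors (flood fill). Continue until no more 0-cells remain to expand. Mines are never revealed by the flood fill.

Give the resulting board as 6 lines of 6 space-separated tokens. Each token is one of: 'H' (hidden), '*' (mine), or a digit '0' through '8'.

H H H H H H
H H H H H H
H H H H H H
H H H H H H
H H 1 H H H
H H H H H H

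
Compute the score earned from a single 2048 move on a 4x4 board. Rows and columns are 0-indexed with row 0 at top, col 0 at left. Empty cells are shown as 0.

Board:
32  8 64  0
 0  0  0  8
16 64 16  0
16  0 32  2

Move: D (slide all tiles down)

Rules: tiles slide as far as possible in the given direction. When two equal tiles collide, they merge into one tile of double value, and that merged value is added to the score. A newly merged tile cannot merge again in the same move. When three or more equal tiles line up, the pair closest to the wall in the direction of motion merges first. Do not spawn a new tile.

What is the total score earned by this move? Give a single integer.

Slide down:
col 0: [32, 0, 16, 16] -> [0, 0, 32, 32]  score +32 (running 32)
col 1: [8, 0, 64, 0] -> [0, 0, 8, 64]  score +0 (running 32)
col 2: [64, 0, 16, 32] -> [0, 64, 16, 32]  score +0 (running 32)
col 3: [0, 8, 0, 2] -> [0, 0, 8, 2]  score +0 (running 32)
Board after move:
 0  0  0  0
 0  0 64  0
32  8 16  8
32 64 32  2

Answer: 32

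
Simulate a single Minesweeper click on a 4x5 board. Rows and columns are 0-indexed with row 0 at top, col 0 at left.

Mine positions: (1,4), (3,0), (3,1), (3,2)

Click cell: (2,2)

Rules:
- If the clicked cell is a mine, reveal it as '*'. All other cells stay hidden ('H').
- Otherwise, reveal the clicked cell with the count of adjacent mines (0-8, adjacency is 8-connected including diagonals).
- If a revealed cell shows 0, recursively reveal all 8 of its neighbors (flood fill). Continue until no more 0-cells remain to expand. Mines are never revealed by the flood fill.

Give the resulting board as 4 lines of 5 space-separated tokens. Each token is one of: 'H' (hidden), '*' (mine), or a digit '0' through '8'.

H H H H H
H H H H H
H H 2 H H
H H H H H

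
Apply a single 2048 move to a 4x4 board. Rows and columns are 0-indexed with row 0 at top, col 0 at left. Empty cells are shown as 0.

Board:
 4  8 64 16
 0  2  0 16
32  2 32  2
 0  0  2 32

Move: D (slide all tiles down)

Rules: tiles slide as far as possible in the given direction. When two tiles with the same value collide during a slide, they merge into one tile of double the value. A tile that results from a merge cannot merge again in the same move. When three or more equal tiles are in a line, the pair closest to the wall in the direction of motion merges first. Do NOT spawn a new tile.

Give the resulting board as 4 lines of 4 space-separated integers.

Answer:  0  0  0  0
 0  0 64 32
 4  8 32  2
32  4  2 32

Derivation:
Slide down:
col 0: [4, 0, 32, 0] -> [0, 0, 4, 32]
col 1: [8, 2, 2, 0] -> [0, 0, 8, 4]
col 2: [64, 0, 32, 2] -> [0, 64, 32, 2]
col 3: [16, 16, 2, 32] -> [0, 32, 2, 32]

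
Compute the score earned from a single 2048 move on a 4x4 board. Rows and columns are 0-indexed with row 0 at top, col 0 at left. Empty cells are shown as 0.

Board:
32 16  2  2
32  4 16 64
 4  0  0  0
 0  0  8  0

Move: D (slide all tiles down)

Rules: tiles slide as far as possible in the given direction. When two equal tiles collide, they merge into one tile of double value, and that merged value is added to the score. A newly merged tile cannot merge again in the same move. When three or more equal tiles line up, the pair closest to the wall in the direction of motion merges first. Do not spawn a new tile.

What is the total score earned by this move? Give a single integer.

Slide down:
col 0: [32, 32, 4, 0] -> [0, 0, 64, 4]  score +64 (running 64)
col 1: [16, 4, 0, 0] -> [0, 0, 16, 4]  score +0 (running 64)
col 2: [2, 16, 0, 8] -> [0, 2, 16, 8]  score +0 (running 64)
col 3: [2, 64, 0, 0] -> [0, 0, 2, 64]  score +0 (running 64)
Board after move:
 0  0  0  0
 0  0  2  0
64 16 16  2
 4  4  8 64

Answer: 64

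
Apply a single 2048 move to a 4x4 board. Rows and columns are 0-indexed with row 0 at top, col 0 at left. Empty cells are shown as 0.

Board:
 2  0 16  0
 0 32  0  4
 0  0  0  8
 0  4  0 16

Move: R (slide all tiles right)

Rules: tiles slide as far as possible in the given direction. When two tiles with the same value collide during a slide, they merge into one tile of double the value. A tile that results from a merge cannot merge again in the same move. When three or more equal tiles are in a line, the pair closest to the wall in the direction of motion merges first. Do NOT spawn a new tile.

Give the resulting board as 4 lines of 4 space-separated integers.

Answer:  0  0  2 16
 0  0 32  4
 0  0  0  8
 0  0  4 16

Derivation:
Slide right:
row 0: [2, 0, 16, 0] -> [0, 0, 2, 16]
row 1: [0, 32, 0, 4] -> [0, 0, 32, 4]
row 2: [0, 0, 0, 8] -> [0, 0, 0, 8]
row 3: [0, 4, 0, 16] -> [0, 0, 4, 16]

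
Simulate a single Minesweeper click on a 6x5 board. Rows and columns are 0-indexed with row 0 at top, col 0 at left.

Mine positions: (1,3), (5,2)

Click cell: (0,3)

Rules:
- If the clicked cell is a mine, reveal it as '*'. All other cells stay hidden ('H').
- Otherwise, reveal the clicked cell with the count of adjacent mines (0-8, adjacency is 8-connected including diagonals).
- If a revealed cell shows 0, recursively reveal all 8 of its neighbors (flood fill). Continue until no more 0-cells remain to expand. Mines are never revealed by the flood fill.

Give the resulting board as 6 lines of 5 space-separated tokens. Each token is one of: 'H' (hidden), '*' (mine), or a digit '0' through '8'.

H H H 1 H
H H H H H
H H H H H
H H H H H
H H H H H
H H H H H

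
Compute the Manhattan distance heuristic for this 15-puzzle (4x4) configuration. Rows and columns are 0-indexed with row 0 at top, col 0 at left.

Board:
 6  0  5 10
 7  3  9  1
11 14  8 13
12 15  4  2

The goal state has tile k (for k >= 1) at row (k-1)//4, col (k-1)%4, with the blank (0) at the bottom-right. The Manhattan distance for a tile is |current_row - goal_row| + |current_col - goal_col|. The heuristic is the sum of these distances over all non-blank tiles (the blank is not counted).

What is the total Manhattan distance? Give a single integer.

Answer: 43

Derivation:
Tile 6: (0,0)->(1,1) = 2
Tile 5: (0,2)->(1,0) = 3
Tile 10: (0,3)->(2,1) = 4
Tile 7: (1,0)->(1,2) = 2
Tile 3: (1,1)->(0,2) = 2
Tile 9: (1,2)->(2,0) = 3
Tile 1: (1,3)->(0,0) = 4
Tile 11: (2,0)->(2,2) = 2
Tile 14: (2,1)->(3,1) = 1
Tile 8: (2,2)->(1,3) = 2
Tile 13: (2,3)->(3,0) = 4
Tile 12: (3,0)->(2,3) = 4
Tile 15: (3,1)->(3,2) = 1
Tile 4: (3,2)->(0,3) = 4
Tile 2: (3,3)->(0,1) = 5
Sum: 2 + 3 + 4 + 2 + 2 + 3 + 4 + 2 + 1 + 2 + 4 + 4 + 1 + 4 + 5 = 43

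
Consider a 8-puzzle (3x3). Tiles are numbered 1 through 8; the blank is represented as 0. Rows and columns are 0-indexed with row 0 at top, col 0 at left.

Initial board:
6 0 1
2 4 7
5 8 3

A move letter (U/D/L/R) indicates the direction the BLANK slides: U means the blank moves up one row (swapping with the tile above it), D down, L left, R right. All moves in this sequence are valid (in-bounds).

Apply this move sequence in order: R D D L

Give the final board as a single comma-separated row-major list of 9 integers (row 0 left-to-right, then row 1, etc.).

Answer: 6, 1, 7, 2, 4, 3, 5, 0, 8

Derivation:
After move 1 (R):
6 1 0
2 4 7
5 8 3

After move 2 (D):
6 1 7
2 4 0
5 8 3

After move 3 (D):
6 1 7
2 4 3
5 8 0

After move 4 (L):
6 1 7
2 4 3
5 0 8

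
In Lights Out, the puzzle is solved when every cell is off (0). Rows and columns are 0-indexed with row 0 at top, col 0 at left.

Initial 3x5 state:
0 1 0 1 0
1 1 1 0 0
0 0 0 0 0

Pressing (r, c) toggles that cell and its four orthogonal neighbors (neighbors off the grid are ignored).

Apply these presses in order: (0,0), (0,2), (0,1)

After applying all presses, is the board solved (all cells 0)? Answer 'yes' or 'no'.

After press 1 at (0,0):
1 0 0 1 0
0 1 1 0 0
0 0 0 0 0

After press 2 at (0,2):
1 1 1 0 0
0 1 0 0 0
0 0 0 0 0

After press 3 at (0,1):
0 0 0 0 0
0 0 0 0 0
0 0 0 0 0

Lights still on: 0

Answer: yes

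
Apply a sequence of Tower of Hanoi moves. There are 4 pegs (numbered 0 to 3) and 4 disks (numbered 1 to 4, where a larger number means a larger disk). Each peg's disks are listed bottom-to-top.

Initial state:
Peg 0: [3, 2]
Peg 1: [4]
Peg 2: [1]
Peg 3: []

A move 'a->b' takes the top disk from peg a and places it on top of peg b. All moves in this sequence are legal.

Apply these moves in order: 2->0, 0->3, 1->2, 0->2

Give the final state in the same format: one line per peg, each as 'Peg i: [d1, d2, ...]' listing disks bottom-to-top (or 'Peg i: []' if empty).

Answer: Peg 0: [3]
Peg 1: []
Peg 2: [4, 2]
Peg 3: [1]

Derivation:
After move 1 (2->0):
Peg 0: [3, 2, 1]
Peg 1: [4]
Peg 2: []
Peg 3: []

After move 2 (0->3):
Peg 0: [3, 2]
Peg 1: [4]
Peg 2: []
Peg 3: [1]

After move 3 (1->2):
Peg 0: [3, 2]
Peg 1: []
Peg 2: [4]
Peg 3: [1]

After move 4 (0->2):
Peg 0: [3]
Peg 1: []
Peg 2: [4, 2]
Peg 3: [1]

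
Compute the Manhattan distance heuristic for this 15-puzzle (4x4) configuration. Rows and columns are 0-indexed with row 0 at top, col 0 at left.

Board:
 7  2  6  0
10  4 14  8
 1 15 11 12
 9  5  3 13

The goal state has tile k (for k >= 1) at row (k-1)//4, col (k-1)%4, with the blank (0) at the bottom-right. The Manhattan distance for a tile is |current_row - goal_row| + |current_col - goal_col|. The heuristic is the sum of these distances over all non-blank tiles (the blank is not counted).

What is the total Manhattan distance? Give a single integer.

Tile 7: at (0,0), goal (1,2), distance |0-1|+|0-2| = 3
Tile 2: at (0,1), goal (0,1), distance |0-0|+|1-1| = 0
Tile 6: at (0,2), goal (1,1), distance |0-1|+|2-1| = 2
Tile 10: at (1,0), goal (2,1), distance |1-2|+|0-1| = 2
Tile 4: at (1,1), goal (0,3), distance |1-0|+|1-3| = 3
Tile 14: at (1,2), goal (3,1), distance |1-3|+|2-1| = 3
Tile 8: at (1,3), goal (1,3), distance |1-1|+|3-3| = 0
Tile 1: at (2,0), goal (0,0), distance |2-0|+|0-0| = 2
Tile 15: at (2,1), goal (3,2), distance |2-3|+|1-2| = 2
Tile 11: at (2,2), goal (2,2), distance |2-2|+|2-2| = 0
Tile 12: at (2,3), goal (2,3), distance |2-2|+|3-3| = 0
Tile 9: at (3,0), goal (2,0), distance |3-2|+|0-0| = 1
Tile 5: at (3,1), goal (1,0), distance |3-1|+|1-0| = 3
Tile 3: at (3,2), goal (0,2), distance |3-0|+|2-2| = 3
Tile 13: at (3,3), goal (3,0), distance |3-3|+|3-0| = 3
Sum: 3 + 0 + 2 + 2 + 3 + 3 + 0 + 2 + 2 + 0 + 0 + 1 + 3 + 3 + 3 = 27

Answer: 27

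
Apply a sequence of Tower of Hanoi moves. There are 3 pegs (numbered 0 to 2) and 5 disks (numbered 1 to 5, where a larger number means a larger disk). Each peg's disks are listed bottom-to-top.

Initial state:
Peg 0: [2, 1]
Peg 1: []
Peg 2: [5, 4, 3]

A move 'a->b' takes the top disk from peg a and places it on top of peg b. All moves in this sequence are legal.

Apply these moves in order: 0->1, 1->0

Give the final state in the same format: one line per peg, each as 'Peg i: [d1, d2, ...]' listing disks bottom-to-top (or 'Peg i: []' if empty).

Answer: Peg 0: [2, 1]
Peg 1: []
Peg 2: [5, 4, 3]

Derivation:
After move 1 (0->1):
Peg 0: [2]
Peg 1: [1]
Peg 2: [5, 4, 3]

After move 2 (1->0):
Peg 0: [2, 1]
Peg 1: []
Peg 2: [5, 4, 3]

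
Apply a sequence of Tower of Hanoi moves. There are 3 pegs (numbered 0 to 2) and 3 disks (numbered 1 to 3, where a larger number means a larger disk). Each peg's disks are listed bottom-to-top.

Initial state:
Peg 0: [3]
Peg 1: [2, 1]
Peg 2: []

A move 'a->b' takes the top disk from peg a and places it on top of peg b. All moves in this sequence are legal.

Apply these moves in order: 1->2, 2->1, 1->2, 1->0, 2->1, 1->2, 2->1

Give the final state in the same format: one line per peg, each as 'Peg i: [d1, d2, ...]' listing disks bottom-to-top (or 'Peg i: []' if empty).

Answer: Peg 0: [3, 2]
Peg 1: [1]
Peg 2: []

Derivation:
After move 1 (1->2):
Peg 0: [3]
Peg 1: [2]
Peg 2: [1]

After move 2 (2->1):
Peg 0: [3]
Peg 1: [2, 1]
Peg 2: []

After move 3 (1->2):
Peg 0: [3]
Peg 1: [2]
Peg 2: [1]

After move 4 (1->0):
Peg 0: [3, 2]
Peg 1: []
Peg 2: [1]

After move 5 (2->1):
Peg 0: [3, 2]
Peg 1: [1]
Peg 2: []

After move 6 (1->2):
Peg 0: [3, 2]
Peg 1: []
Peg 2: [1]

After move 7 (2->1):
Peg 0: [3, 2]
Peg 1: [1]
Peg 2: []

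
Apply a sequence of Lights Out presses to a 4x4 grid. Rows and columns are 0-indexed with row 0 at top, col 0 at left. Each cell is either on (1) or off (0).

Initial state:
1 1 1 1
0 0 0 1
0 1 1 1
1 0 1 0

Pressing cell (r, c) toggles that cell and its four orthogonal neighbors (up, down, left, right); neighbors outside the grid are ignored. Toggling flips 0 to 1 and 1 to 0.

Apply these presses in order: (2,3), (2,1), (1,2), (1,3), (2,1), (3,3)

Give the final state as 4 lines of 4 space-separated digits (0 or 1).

After press 1 at (2,3):
1 1 1 1
0 0 0 0
0 1 0 0
1 0 1 1

After press 2 at (2,1):
1 1 1 1
0 1 0 0
1 0 1 0
1 1 1 1

After press 3 at (1,2):
1 1 0 1
0 0 1 1
1 0 0 0
1 1 1 1

After press 4 at (1,3):
1 1 0 0
0 0 0 0
1 0 0 1
1 1 1 1

After press 5 at (2,1):
1 1 0 0
0 1 0 0
0 1 1 1
1 0 1 1

After press 6 at (3,3):
1 1 0 0
0 1 0 0
0 1 1 0
1 0 0 0

Answer: 1 1 0 0
0 1 0 0
0 1 1 0
1 0 0 0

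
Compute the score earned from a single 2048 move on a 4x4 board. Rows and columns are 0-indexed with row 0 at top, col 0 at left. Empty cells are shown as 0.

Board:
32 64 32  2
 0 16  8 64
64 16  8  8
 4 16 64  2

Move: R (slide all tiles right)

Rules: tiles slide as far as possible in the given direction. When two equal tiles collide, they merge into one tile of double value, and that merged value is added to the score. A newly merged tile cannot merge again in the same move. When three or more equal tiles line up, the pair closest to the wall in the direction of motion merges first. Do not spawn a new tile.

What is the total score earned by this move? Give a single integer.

Answer: 16

Derivation:
Slide right:
row 0: [32, 64, 32, 2] -> [32, 64, 32, 2]  score +0 (running 0)
row 1: [0, 16, 8, 64] -> [0, 16, 8, 64]  score +0 (running 0)
row 2: [64, 16, 8, 8] -> [0, 64, 16, 16]  score +16 (running 16)
row 3: [4, 16, 64, 2] -> [4, 16, 64, 2]  score +0 (running 16)
Board after move:
32 64 32  2
 0 16  8 64
 0 64 16 16
 4 16 64  2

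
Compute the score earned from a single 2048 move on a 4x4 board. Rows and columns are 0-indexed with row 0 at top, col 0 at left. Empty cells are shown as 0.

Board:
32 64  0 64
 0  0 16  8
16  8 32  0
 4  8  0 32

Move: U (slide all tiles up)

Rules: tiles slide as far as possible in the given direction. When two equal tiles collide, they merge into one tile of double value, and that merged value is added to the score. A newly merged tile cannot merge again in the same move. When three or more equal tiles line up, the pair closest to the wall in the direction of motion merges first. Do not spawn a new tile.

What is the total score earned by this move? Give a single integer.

Slide up:
col 0: [32, 0, 16, 4] -> [32, 16, 4, 0]  score +0 (running 0)
col 1: [64, 0, 8, 8] -> [64, 16, 0, 0]  score +16 (running 16)
col 2: [0, 16, 32, 0] -> [16, 32, 0, 0]  score +0 (running 16)
col 3: [64, 8, 0, 32] -> [64, 8, 32, 0]  score +0 (running 16)
Board after move:
32 64 16 64
16 16 32  8
 4  0  0 32
 0  0  0  0

Answer: 16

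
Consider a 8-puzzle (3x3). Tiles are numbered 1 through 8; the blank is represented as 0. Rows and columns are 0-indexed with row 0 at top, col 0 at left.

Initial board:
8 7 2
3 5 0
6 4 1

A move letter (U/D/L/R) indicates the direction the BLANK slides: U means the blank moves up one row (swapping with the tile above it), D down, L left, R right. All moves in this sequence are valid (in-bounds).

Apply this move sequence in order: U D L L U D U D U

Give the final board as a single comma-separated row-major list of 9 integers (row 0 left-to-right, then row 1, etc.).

Answer: 0, 7, 2, 8, 3, 5, 6, 4, 1

Derivation:
After move 1 (U):
8 7 0
3 5 2
6 4 1

After move 2 (D):
8 7 2
3 5 0
6 4 1

After move 3 (L):
8 7 2
3 0 5
6 4 1

After move 4 (L):
8 7 2
0 3 5
6 4 1

After move 5 (U):
0 7 2
8 3 5
6 4 1

After move 6 (D):
8 7 2
0 3 5
6 4 1

After move 7 (U):
0 7 2
8 3 5
6 4 1

After move 8 (D):
8 7 2
0 3 5
6 4 1

After move 9 (U):
0 7 2
8 3 5
6 4 1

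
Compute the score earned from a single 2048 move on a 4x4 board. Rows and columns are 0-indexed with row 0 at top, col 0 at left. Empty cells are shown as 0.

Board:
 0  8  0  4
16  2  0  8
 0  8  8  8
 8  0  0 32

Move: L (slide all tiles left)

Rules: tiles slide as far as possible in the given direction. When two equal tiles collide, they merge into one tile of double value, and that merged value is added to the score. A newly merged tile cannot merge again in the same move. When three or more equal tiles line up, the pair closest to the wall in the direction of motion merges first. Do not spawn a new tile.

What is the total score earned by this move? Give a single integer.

Answer: 16

Derivation:
Slide left:
row 0: [0, 8, 0, 4] -> [8, 4, 0, 0]  score +0 (running 0)
row 1: [16, 2, 0, 8] -> [16, 2, 8, 0]  score +0 (running 0)
row 2: [0, 8, 8, 8] -> [16, 8, 0, 0]  score +16 (running 16)
row 3: [8, 0, 0, 32] -> [8, 32, 0, 0]  score +0 (running 16)
Board after move:
 8  4  0  0
16  2  8  0
16  8  0  0
 8 32  0  0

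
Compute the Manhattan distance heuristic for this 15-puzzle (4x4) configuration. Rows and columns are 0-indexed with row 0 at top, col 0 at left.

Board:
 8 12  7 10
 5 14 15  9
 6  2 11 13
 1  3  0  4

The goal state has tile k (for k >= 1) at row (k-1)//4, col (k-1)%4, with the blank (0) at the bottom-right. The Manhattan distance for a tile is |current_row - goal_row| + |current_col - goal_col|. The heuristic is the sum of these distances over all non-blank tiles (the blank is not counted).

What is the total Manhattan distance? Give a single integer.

Tile 8: at (0,0), goal (1,3), distance |0-1|+|0-3| = 4
Tile 12: at (0,1), goal (2,3), distance |0-2|+|1-3| = 4
Tile 7: at (0,2), goal (1,2), distance |0-1|+|2-2| = 1
Tile 10: at (0,3), goal (2,1), distance |0-2|+|3-1| = 4
Tile 5: at (1,0), goal (1,0), distance |1-1|+|0-0| = 0
Tile 14: at (1,1), goal (3,1), distance |1-3|+|1-1| = 2
Tile 15: at (1,2), goal (3,2), distance |1-3|+|2-2| = 2
Tile 9: at (1,3), goal (2,0), distance |1-2|+|3-0| = 4
Tile 6: at (2,0), goal (1,1), distance |2-1|+|0-1| = 2
Tile 2: at (2,1), goal (0,1), distance |2-0|+|1-1| = 2
Tile 11: at (2,2), goal (2,2), distance |2-2|+|2-2| = 0
Tile 13: at (2,3), goal (3,0), distance |2-3|+|3-0| = 4
Tile 1: at (3,0), goal (0,0), distance |3-0|+|0-0| = 3
Tile 3: at (3,1), goal (0,2), distance |3-0|+|1-2| = 4
Tile 4: at (3,3), goal (0,3), distance |3-0|+|3-3| = 3
Sum: 4 + 4 + 1 + 4 + 0 + 2 + 2 + 4 + 2 + 2 + 0 + 4 + 3 + 4 + 3 = 39

Answer: 39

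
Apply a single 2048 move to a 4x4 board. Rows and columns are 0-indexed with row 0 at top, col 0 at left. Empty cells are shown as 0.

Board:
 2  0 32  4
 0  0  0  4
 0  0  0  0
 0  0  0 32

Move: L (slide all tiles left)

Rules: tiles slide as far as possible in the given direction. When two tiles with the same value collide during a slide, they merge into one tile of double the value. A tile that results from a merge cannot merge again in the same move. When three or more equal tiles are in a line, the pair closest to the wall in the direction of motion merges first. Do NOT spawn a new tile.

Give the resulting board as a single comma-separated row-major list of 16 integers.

Slide left:
row 0: [2, 0, 32, 4] -> [2, 32, 4, 0]
row 1: [0, 0, 0, 4] -> [4, 0, 0, 0]
row 2: [0, 0, 0, 0] -> [0, 0, 0, 0]
row 3: [0, 0, 0, 32] -> [32, 0, 0, 0]

Answer: 2, 32, 4, 0, 4, 0, 0, 0, 0, 0, 0, 0, 32, 0, 0, 0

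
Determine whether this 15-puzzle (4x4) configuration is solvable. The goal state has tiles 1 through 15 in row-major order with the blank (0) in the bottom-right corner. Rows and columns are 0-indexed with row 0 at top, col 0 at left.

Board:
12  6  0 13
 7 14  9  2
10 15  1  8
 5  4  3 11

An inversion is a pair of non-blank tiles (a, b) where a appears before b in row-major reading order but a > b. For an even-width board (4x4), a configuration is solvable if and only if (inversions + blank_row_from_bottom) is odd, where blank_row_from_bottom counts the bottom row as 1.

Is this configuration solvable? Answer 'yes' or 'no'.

Inversions: 64
Blank is in row 0 (0-indexed from top), which is row 4 counting from the bottom (bottom = 1).
64 + 4 = 68, which is even, so the puzzle is not solvable.

Answer: no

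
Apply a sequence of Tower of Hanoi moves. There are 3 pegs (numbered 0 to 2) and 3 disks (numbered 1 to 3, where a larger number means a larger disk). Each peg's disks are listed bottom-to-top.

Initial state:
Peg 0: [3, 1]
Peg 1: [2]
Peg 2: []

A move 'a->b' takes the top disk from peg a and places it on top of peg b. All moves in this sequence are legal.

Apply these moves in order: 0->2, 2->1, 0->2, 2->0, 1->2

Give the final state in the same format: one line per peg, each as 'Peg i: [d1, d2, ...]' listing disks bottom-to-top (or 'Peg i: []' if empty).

Answer: Peg 0: [3]
Peg 1: [2]
Peg 2: [1]

Derivation:
After move 1 (0->2):
Peg 0: [3]
Peg 1: [2]
Peg 2: [1]

After move 2 (2->1):
Peg 0: [3]
Peg 1: [2, 1]
Peg 2: []

After move 3 (0->2):
Peg 0: []
Peg 1: [2, 1]
Peg 2: [3]

After move 4 (2->0):
Peg 0: [3]
Peg 1: [2, 1]
Peg 2: []

After move 5 (1->2):
Peg 0: [3]
Peg 1: [2]
Peg 2: [1]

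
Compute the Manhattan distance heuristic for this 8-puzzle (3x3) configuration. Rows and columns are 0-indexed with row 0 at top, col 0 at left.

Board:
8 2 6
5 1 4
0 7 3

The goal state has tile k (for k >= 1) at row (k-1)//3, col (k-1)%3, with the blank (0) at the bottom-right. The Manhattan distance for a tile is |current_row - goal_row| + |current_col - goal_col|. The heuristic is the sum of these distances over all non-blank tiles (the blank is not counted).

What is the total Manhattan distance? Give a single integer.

Answer: 12

Derivation:
Tile 8: (0,0)->(2,1) = 3
Tile 2: (0,1)->(0,1) = 0
Tile 6: (0,2)->(1,2) = 1
Tile 5: (1,0)->(1,1) = 1
Tile 1: (1,1)->(0,0) = 2
Tile 4: (1,2)->(1,0) = 2
Tile 7: (2,1)->(2,0) = 1
Tile 3: (2,2)->(0,2) = 2
Sum: 3 + 0 + 1 + 1 + 2 + 2 + 1 + 2 = 12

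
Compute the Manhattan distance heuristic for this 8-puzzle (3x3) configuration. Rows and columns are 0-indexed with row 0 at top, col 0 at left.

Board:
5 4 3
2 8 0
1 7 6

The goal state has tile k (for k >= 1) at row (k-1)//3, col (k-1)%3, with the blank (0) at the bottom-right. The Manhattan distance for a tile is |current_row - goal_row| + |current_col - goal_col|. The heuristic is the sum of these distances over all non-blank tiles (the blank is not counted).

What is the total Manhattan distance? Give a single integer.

Tile 5: (0,0)->(1,1) = 2
Tile 4: (0,1)->(1,0) = 2
Tile 3: (0,2)->(0,2) = 0
Tile 2: (1,0)->(0,1) = 2
Tile 8: (1,1)->(2,1) = 1
Tile 1: (2,0)->(0,0) = 2
Tile 7: (2,1)->(2,0) = 1
Tile 6: (2,2)->(1,2) = 1
Sum: 2 + 2 + 0 + 2 + 1 + 2 + 1 + 1 = 11

Answer: 11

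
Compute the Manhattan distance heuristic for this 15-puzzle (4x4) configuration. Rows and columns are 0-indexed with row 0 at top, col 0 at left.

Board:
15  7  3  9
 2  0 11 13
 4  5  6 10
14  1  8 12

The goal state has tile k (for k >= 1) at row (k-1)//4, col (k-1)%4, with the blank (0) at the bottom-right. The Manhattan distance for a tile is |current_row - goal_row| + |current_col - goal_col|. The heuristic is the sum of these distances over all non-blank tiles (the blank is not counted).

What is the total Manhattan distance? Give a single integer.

Answer: 40

Derivation:
Tile 15: at (0,0), goal (3,2), distance |0-3|+|0-2| = 5
Tile 7: at (0,1), goal (1,2), distance |0-1|+|1-2| = 2
Tile 3: at (0,2), goal (0,2), distance |0-0|+|2-2| = 0
Tile 9: at (0,3), goal (2,0), distance |0-2|+|3-0| = 5
Tile 2: at (1,0), goal (0,1), distance |1-0|+|0-1| = 2
Tile 11: at (1,2), goal (2,2), distance |1-2|+|2-2| = 1
Tile 13: at (1,3), goal (3,0), distance |1-3|+|3-0| = 5
Tile 4: at (2,0), goal (0,3), distance |2-0|+|0-3| = 5
Tile 5: at (2,1), goal (1,0), distance |2-1|+|1-0| = 2
Tile 6: at (2,2), goal (1,1), distance |2-1|+|2-1| = 2
Tile 10: at (2,3), goal (2,1), distance |2-2|+|3-1| = 2
Tile 14: at (3,0), goal (3,1), distance |3-3|+|0-1| = 1
Tile 1: at (3,1), goal (0,0), distance |3-0|+|1-0| = 4
Tile 8: at (3,2), goal (1,3), distance |3-1|+|2-3| = 3
Tile 12: at (3,3), goal (2,3), distance |3-2|+|3-3| = 1
Sum: 5 + 2 + 0 + 5 + 2 + 1 + 5 + 5 + 2 + 2 + 2 + 1 + 4 + 3 + 1 = 40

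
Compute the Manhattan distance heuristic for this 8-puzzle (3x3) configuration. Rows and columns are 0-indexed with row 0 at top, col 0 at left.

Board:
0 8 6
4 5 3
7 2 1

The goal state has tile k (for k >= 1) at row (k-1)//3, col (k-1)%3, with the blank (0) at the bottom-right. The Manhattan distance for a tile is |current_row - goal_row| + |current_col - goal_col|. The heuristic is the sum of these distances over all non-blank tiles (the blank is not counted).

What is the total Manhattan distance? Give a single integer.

Tile 8: at (0,1), goal (2,1), distance |0-2|+|1-1| = 2
Tile 6: at (0,2), goal (1,2), distance |0-1|+|2-2| = 1
Tile 4: at (1,0), goal (1,0), distance |1-1|+|0-0| = 0
Tile 5: at (1,1), goal (1,1), distance |1-1|+|1-1| = 0
Tile 3: at (1,2), goal (0,2), distance |1-0|+|2-2| = 1
Tile 7: at (2,0), goal (2,0), distance |2-2|+|0-0| = 0
Tile 2: at (2,1), goal (0,1), distance |2-0|+|1-1| = 2
Tile 1: at (2,2), goal (0,0), distance |2-0|+|2-0| = 4
Sum: 2 + 1 + 0 + 0 + 1 + 0 + 2 + 4 = 10

Answer: 10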